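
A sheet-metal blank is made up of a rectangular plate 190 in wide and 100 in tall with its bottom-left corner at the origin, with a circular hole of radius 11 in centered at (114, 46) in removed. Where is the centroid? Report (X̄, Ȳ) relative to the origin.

plate: A = 190 × 100 = 19000.00, centroid at (95.00, 50.00).
hole: A = −π·11² = -380.13, centroid at (114.00, 46.00).
ΣA = 18619.87 in², ΣAX̄ = 1761664.87 in³, ΣAȲ = 932513.90 in³.
X̄ = 1761664.87/18619.87 = 94.61 in; Ȳ = 932513.90/18619.87 = 50.08 in.

X̄ = 94.61 in, Ȳ = 50.08 in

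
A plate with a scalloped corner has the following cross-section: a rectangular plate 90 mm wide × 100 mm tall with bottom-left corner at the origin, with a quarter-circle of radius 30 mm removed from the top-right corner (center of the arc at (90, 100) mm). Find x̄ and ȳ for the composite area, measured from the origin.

Part | A | x̄ᵢ | ȳᵢ | A·x̄ᵢ | A·ȳᵢ
plate | 9000.00 | 45.00 | 50.00 | 405000.00 | 450000.00
removed quarter-circle | -706.86 | 77.27 | 87.27 | -54617.25 | -61685.83
Σ | 8293.14 |  |  | 350382.75 | 388314.17
x̄ = 350382.75 / 8293.14 = 42.25 mm
ȳ = 388314.17 / 8293.14 = 46.82 mm

x̄ = 42.25 mm, ȳ = 46.82 mm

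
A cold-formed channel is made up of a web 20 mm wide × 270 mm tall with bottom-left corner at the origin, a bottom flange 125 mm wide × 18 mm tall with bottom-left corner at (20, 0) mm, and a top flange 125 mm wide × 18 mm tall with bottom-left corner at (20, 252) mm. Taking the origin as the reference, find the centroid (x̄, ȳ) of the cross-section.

web: A = 20 × 270 = 5400.00, centroid at (10.00, 135.00).
bottom flange: A = 125 × 18 = 2250.00, centroid at (82.50, 9.00).
top flange: A = 125 × 18 = 2250.00, centroid at (82.50, 261.00).
ΣA = 9900.00 mm², ΣAx̄ = 425250.00 mm³, ΣAȳ = 1336500.00 mm³.
x̄ = 425250.00/9900.00 = 42.95 mm; ȳ = 1336500.00/9900.00 = 135.00 mm.

x̄ = 42.95 mm, ȳ = 135.00 mm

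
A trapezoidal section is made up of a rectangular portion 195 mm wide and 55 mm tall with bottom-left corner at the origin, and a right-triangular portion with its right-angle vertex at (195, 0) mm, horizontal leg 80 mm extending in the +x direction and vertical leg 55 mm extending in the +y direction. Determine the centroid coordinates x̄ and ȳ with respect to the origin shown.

x̄ = 118.63 mm, ȳ = 25.94 mm

rectangular portion: A = 195 × 55 = 10725.00, centroid at (97.50, 27.50).
triangular portion: A = ½·80·55 = 2200.00, centroid at (221.67, 18.33).
ΣA = 12925.00 mm²
ΣAx̄ = (10725.00)(97.50) + (2200.00)(221.67) = 1533354.17 mm³
ΣAȳ = (10725.00)(27.50) + (2200.00)(18.33) = 335270.83 mm³
x̄ = 1533354.17 / 12925.00 = 118.63 mm
ȳ = 335270.83 / 12925.00 = 25.94 mm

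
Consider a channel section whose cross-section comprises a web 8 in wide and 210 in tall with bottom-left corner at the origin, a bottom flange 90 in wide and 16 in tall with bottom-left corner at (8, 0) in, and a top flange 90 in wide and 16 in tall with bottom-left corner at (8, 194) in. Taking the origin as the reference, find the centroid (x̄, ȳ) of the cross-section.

x̄ = 34.95 in, ȳ = 105.00 in

web: A = 8 × 210 = 1680.00, centroid at (4.00, 105.00).
bottom flange: A = 90 × 16 = 1440.00, centroid at (53.00, 8.00).
top flange: A = 90 × 16 = 1440.00, centroid at (53.00, 202.00).
ΣA = 4560.00 in², ΣAx̄ = 159360.00 in³, ΣAȳ = 478800.00 in³.
x̄ = 159360.00/4560.00 = 34.95 in; ȳ = 478800.00/4560.00 = 105.00 in.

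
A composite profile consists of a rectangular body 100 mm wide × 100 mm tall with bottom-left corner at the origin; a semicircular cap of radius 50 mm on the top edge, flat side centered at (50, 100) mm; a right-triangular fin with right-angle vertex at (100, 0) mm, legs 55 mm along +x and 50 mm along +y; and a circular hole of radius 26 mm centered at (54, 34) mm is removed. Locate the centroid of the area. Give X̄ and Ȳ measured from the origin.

X̄ = 56.49 mm, Ȳ = 70.32 mm

rectangular body: A = 100 × 100 = 10000.00, centroid at (50.00, 50.00).
semicircular top: A = ½π·50² = 3926.99, centroid at (50.00, 121.22).
triangular fin: A = ½·55·50 = 1375.00, centroid at (118.33, 16.67).
hole: A = −π·26² = -2123.72, centroid at (54.00, 34.00).
ΣA = 13178.27 mm²
ΣAX̄ = (10000.00)(50.00) + (3926.99)(50.00) + (1375.00)(118.33) + (-2123.72)(54.00) = 744377.18 mm³
ΣAȲ = (10000.00)(50.00) + (3926.99)(121.22) + (1375.00)(16.67) + (-2123.72)(34.00) = 926742.72 mm³
X̄ = 744377.18 / 13178.27 = 56.49 mm
Ȳ = 926742.72 / 13178.27 = 70.32 mm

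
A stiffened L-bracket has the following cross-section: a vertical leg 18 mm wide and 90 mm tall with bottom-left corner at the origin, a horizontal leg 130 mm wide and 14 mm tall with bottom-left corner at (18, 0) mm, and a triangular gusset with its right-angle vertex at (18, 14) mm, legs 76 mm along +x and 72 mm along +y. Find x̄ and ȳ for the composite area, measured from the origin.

x̄ = 46.02 mm, ȳ = 30.70 mm

vertical leg: A = 18 × 90 = 1620.00, centroid at (9.00, 45.00).
horizontal leg: A = 130 × 14 = 1820.00, centroid at (83.00, 7.00).
gusset: A = ½·76·72 = 2736.00, centroid at (43.33, 38.00).
ΣA = 6176.00 mm²
ΣAx̄ = (1620.00)(9.00) + (1820.00)(83.00) + (2736.00)(43.33) = 284200.00 mm³
ΣAȳ = (1620.00)(45.00) + (1820.00)(7.00) + (2736.00)(38.00) = 189608.00 mm³
x̄ = 284200.00 / 6176.00 = 46.02 mm
ȳ = 189608.00 / 6176.00 = 30.70 mm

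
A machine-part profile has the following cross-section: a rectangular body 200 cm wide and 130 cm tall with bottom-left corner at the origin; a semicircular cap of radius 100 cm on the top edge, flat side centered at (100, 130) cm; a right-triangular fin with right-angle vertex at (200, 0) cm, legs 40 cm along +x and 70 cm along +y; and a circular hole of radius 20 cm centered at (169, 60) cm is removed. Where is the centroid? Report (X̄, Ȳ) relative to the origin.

X̄ = 101.72 cm, Ȳ = 104.08 cm

Part | A | x̄ᵢ | ȳᵢ | A·x̄ᵢ | A·ȳᵢ
rectangular body | 26000.00 | 100.00 | 65.00 | 2600000.00 | 1690000.00
semicircular top | 15707.96 | 100.00 | 172.44 | 1570796.33 | 2708701.89
triangular fin | 1400.00 | 213.33 | 23.33 | 298666.67 | 32666.67
hole | -1256.64 | 169.00 | 60.00 | -212371.66 | -75398.22
Σ | 41851.33 |  |  | 4257091.33 | 4355970.33
X̄ = 4257091.33 / 41851.33 = 101.72 cm
Ȳ = 4355970.33 / 41851.33 = 104.08 cm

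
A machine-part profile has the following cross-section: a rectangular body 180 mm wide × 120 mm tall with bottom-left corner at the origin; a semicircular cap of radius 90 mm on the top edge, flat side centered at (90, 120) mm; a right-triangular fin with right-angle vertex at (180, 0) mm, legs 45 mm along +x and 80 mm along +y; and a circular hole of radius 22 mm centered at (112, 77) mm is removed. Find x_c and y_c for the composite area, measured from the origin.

x_c = 94.50 mm, y_c = 93.63 mm

Part | A | x̄ᵢ | ȳᵢ | A·x̄ᵢ | A·ȳᵢ
rectangular body | 21600.00 | 90.00 | 60.00 | 1944000.00 | 1296000.00
semicircular top | 12723.45 | 90.00 | 158.20 | 1145110.52 | 2012814.03
triangular fin | 1800.00 | 195.00 | 26.67 | 351000.00 | 48000.00
hole | -1520.53 | 112.00 | 77.00 | -170299.45 | -117080.88
Σ | 34602.92 |  |  | 3269811.07 | 3239733.15
x_c = 3269811.07 / 34602.92 = 94.50 mm
y_c = 3239733.15 / 34602.92 = 93.63 mm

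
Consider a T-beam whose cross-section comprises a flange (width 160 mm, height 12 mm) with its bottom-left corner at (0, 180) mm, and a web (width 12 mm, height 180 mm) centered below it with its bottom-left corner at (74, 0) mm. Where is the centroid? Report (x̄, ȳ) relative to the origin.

x̄ = 80.00 mm, ȳ = 135.18 mm

web: A = 12 × 180 = 2160.00, centroid at (80.00, 90.00).
flange: A = 160 × 12 = 1920.00, centroid at (80.00, 186.00).
ΣA = 4080.00 mm², ΣAx̄ = 326400.00 mm³, ΣAȳ = 551520.00 mm³.
x̄ = 326400.00/4080.00 = 80.00 mm; ȳ = 551520.00/4080.00 = 135.18 mm.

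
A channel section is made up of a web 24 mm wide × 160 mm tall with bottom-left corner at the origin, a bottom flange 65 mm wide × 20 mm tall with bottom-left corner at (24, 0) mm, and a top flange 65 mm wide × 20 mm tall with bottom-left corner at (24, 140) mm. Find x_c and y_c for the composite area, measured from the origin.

x_c = 29.97 mm, y_c = 80.00 mm

web: A = 24 × 160 = 3840.00, centroid at (12.00, 80.00).
bottom flange: A = 65 × 20 = 1300.00, centroid at (56.50, 10.00).
top flange: A = 65 × 20 = 1300.00, centroid at (56.50, 150.00).
ΣA = 6440.00 mm², ΣAx_c = 192980.00 mm³, ΣAy_c = 515200.00 mm³.
x_c = 192980.00/6440.00 = 29.97 mm; y_c = 515200.00/6440.00 = 80.00 mm.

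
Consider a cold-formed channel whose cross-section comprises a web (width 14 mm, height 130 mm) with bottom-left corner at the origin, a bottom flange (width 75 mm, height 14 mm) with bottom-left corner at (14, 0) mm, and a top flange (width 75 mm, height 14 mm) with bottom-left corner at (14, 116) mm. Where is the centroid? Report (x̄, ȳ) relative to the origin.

x̄ = 30.84 mm, ȳ = 65.00 mm

web: A = 14 × 130 = 1820.00, centroid at (7.00, 65.00).
bottom flange: A = 75 × 14 = 1050.00, centroid at (51.50, 7.00).
top flange: A = 75 × 14 = 1050.00, centroid at (51.50, 123.00).
ΣA = 3920.00 mm²
ΣAx̄ = (1820.00)(7.00) + (1050.00)(51.50) + (1050.00)(51.50) = 120890.00 mm³
ΣAȳ = (1820.00)(65.00) + (1050.00)(7.00) + (1050.00)(123.00) = 254800.00 mm³
x̄ = 120890.00 / 3920.00 = 30.84 mm
ȳ = 254800.00 / 3920.00 = 65.00 mm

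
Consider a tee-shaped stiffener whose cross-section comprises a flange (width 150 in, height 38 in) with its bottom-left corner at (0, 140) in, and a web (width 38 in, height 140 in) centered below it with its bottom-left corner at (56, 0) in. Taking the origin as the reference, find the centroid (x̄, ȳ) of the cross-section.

x̄ = 75.00 in, ȳ = 116.03 in

web: A = 38 × 140 = 5320.00, centroid at (75.00, 70.00).
flange: A = 150 × 38 = 5700.00, centroid at (75.00, 159.00).
ΣA = 11020.00 in², ΣAx̄ = 826500.00 in³, ΣAȳ = 1278700.00 in³.
x̄ = 826500.00/11020.00 = 75.00 in; ȳ = 1278700.00/11020.00 = 116.03 in.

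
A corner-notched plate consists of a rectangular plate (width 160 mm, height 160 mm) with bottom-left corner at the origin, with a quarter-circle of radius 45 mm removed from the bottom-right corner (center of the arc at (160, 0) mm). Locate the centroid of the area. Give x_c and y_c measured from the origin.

plate: A = 160 × 160 = 25600.00, centroid at (80.00, 80.00).
removed quarter-circle: A = −¼π·45² = -1590.43, centroid at (140.90, 19.10).
ΣA = 24009.57 mm², ΣAx_c = 1823906.00 mm³, ΣAy_c = 2017625.00 mm³.
x_c = 1823906.00/24009.57 = 75.97 mm; y_c = 2017625.00/24009.57 = 84.03 mm.

x_c = 75.97 mm, y_c = 84.03 mm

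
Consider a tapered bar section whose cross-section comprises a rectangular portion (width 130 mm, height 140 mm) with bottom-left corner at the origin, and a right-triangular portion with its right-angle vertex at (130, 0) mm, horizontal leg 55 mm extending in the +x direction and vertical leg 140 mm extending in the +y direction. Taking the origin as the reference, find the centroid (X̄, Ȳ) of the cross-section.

Part | A | x̄ᵢ | ȳᵢ | A·x̄ᵢ | A·ȳᵢ
rectangular portion | 18200.00 | 65.00 | 70.00 | 1183000.00 | 1274000.00
triangular portion | 3850.00 | 148.33 | 46.67 | 571083.33 | 179666.67
Σ | 22050.00 |  |  | 1754083.33 | 1453666.67
X̄ = 1754083.33 / 22050.00 = 79.55 mm
Ȳ = 1453666.67 / 22050.00 = 65.93 mm

X̄ = 79.55 mm, Ȳ = 65.93 mm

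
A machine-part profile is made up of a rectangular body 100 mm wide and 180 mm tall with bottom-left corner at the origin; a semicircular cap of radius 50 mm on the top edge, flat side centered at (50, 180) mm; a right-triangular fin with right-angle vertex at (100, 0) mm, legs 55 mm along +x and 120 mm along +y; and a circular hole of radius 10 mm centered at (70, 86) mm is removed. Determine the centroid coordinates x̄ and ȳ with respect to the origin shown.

rectangular body: A = 100 × 180 = 18000.00, centroid at (50.00, 90.00).
semicircular top: A = ½π·50² = 3926.99, centroid at (50.00, 201.22).
triangular fin: A = ½·55·120 = 3300.00, centroid at (118.33, 40.00).
hole: A = −π·10² = -314.16, centroid at (70.00, 86.00).
ΣA = 24912.83 mm², ΣAx̄ = 1464858.39 mm³, ΣAȳ = 2515173.98 mm³.
x̄ = 1464858.39/24912.83 = 58.80 mm; ȳ = 2515173.98/24912.83 = 100.96 mm.

x̄ = 58.80 mm, ȳ = 100.96 mm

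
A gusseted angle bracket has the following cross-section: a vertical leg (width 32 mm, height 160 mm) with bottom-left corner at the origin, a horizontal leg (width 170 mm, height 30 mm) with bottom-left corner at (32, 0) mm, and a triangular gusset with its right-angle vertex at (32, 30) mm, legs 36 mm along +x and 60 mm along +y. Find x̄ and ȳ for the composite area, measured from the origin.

vertical leg: A = 32 × 160 = 5120.00, centroid at (16.00, 80.00).
horizontal leg: A = 170 × 30 = 5100.00, centroid at (117.00, 15.00).
gusset: A = ½·36·60 = 1080.00, centroid at (44.00, 50.00).
ΣA = 11300.00 mm², ΣAx̄ = 726140.00 mm³, ΣAȳ = 540100.00 mm³.
x̄ = 726140.00/11300.00 = 64.26 mm; ȳ = 540100.00/11300.00 = 47.80 mm.

x̄ = 64.26 mm, ȳ = 47.80 mm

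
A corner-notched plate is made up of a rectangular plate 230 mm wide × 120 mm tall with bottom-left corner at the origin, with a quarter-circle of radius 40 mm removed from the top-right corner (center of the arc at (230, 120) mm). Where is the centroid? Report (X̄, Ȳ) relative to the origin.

X̄ = 110.32 mm, Ȳ = 57.95 mm

Part | A | x̄ᵢ | ȳᵢ | A·x̄ᵢ | A·ȳᵢ
plate | 27600.00 | 115.00 | 60.00 | 3174000.00 | 1656000.00
removed quarter-circle | -1256.64 | 213.02 | 103.02 | -267693.19 | -129463.11
Σ | 26343.36 |  |  | 2906306.81 | 1526536.89
X̄ = 2906306.81 / 26343.36 = 110.32 mm
Ȳ = 1526536.89 / 26343.36 = 57.95 mm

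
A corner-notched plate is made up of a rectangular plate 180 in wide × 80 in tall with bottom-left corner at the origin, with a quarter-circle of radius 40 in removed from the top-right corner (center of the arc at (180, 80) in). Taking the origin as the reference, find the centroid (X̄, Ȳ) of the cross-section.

X̄ = 83.02 in, Ȳ = 37.80 in

plate: A = 180 × 80 = 14400.00, centroid at (90.00, 40.00).
removed quarter-circle: A = −¼π·40² = -1256.64, centroid at (163.02, 63.02).
ΣA = 13143.36 in², ΣAX̄ = 1091138.66 in³, ΣAȲ = 496802.37 in³.
X̄ = 1091138.66/13143.36 = 83.02 in; Ȳ = 496802.37/13143.36 = 37.80 in.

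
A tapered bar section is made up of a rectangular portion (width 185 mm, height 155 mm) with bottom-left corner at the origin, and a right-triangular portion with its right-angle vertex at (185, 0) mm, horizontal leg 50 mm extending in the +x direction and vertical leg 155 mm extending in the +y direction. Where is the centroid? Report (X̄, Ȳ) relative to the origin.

rectangular portion: A = 185 × 155 = 28675.00, centroid at (92.50, 77.50).
triangular portion: A = ½·50·155 = 3875.00, centroid at (201.67, 51.67).
ΣA = 32550.00 mm²
ΣAX̄ = (28675.00)(92.50) + (3875.00)(201.67) = 3433895.83 mm³
ΣAȲ = (28675.00)(77.50) + (3875.00)(51.67) = 2422520.83 mm³
X̄ = 3433895.83 / 32550.00 = 105.50 mm
Ȳ = 2422520.83 / 32550.00 = 74.42 mm

X̄ = 105.50 mm, Ȳ = 74.42 mm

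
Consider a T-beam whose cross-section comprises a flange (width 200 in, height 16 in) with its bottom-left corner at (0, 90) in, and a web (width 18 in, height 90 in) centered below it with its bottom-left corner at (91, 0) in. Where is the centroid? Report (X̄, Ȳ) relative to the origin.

X̄ = 100.00 in, Ȳ = 80.19 in

web: A = 18 × 90 = 1620.00, centroid at (100.00, 45.00).
flange: A = 200 × 16 = 3200.00, centroid at (100.00, 98.00).
ΣA = 4820.00 in², ΣAX̄ = 482000.00 in³, ΣAȲ = 386500.00 in³.
X̄ = 482000.00/4820.00 = 100.00 in; Ȳ = 386500.00/4820.00 = 80.19 in.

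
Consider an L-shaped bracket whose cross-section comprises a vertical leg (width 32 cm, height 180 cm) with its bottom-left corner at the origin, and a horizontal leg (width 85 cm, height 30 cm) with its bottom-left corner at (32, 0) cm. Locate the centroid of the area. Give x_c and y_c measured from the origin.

Part | A | x̄ᵢ | ȳᵢ | A·x̄ᵢ | A·ȳᵢ
vertical leg | 5760.00 | 16.00 | 90.00 | 92160.00 | 518400.00
horizontal leg | 2550.00 | 74.50 | 15.00 | 189975.00 | 38250.00
Σ | 8310.00 |  |  | 282135.00 | 556650.00
x_c = 282135.00 / 8310.00 = 33.95 cm
y_c = 556650.00 / 8310.00 = 66.99 cm

x_c = 33.95 cm, y_c = 66.99 cm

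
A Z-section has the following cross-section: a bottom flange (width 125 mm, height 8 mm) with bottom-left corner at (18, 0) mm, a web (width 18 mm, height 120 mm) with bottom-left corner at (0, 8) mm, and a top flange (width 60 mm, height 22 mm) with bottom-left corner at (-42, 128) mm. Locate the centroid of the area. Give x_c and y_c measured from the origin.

x_c = 18.77 mm, y_c = 74.63 mm

Part | A | x̄ᵢ | ȳᵢ | A·x̄ᵢ | A·ȳᵢ
bottom flange | 1000.00 | 80.50 | 4.00 | 80500.00 | 4000.00
web | 2160.00 | 9.00 | 68.00 | 19440.00 | 146880.00
top flange | 1320.00 | -12.00 | 139.00 | -15840.00 | 183480.00
Σ | 4480.00 |  |  | 84100.00 | 334360.00
x_c = 84100.00 / 4480.00 = 18.77 mm
y_c = 334360.00 / 4480.00 = 74.63 mm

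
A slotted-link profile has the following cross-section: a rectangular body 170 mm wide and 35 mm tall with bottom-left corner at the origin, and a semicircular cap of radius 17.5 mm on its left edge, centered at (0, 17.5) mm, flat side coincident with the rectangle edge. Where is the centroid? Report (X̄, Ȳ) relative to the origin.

rectangular body: A = 170 × 35 = 5950.00, centroid at (85.00, 17.50).
semicircular end: A = ½π·17.5² = 481.06, centroid at (-7.43, 17.50).
ΣA = 6431.06 mm²
ΣAX̄ = (5950.00)(85.00) + (481.06)(-7.43) = 502177.08 mm³
ΣAȲ = (5950.00)(17.50) + (481.06)(17.50) = 112543.49 mm³
X̄ = 502177.08 / 6431.06 = 78.09 mm
Ȳ = 112543.49 / 6431.06 = 17.50 mm

X̄ = 78.09 mm, Ȳ = 17.50 mm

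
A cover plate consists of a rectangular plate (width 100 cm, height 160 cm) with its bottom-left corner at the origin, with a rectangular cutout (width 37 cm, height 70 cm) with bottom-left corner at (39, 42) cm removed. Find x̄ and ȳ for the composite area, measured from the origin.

x̄ = 48.55 cm, ȳ = 80.58 cm

plate: A = 100 × 160 = 16000.00, centroid at (50.00, 80.00).
hole: A = −(37 × 70) = -2590.00, centroid at (57.50, 77.00).
ΣA = 13410.00 cm², ΣAx̄ = 651075.00 cm³, ΣAȳ = 1080570.00 cm³.
x̄ = 651075.00/13410.00 = 48.55 cm; ȳ = 1080570.00/13410.00 = 80.58 cm.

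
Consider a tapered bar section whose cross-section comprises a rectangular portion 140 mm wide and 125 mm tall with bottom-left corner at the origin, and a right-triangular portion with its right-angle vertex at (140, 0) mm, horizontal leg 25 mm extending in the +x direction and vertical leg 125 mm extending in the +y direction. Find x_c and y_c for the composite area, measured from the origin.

Part | A | x̄ᵢ | ȳᵢ | A·x̄ᵢ | A·ȳᵢ
rectangular portion | 17500.00 | 70.00 | 62.50 | 1225000.00 | 1093750.00
triangular portion | 1562.50 | 148.33 | 41.67 | 231770.83 | 65104.17
Σ | 19062.50 |  |  | 1456770.83 | 1158854.17
x_c = 1456770.83 / 19062.50 = 76.42 mm
y_c = 1158854.17 / 19062.50 = 60.79 mm

x_c = 76.42 mm, y_c = 60.79 mm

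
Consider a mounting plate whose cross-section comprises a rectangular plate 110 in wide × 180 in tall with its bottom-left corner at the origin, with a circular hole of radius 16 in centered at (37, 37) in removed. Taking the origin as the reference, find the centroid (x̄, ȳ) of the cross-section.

x̄ = 55.76 in, ȳ = 92.24 in

Part | A | x̄ᵢ | ȳᵢ | A·x̄ᵢ | A·ȳᵢ
plate | 19800.00 | 55.00 | 90.00 | 1089000.00 | 1782000.00
hole | -804.25 | 37.00 | 37.00 | -29757.17 | -29757.17
Σ | 18995.75 |  |  | 1059242.83 | 1752242.83
x̄ = 1059242.83 / 18995.75 = 55.76 in
ȳ = 1752242.83 / 18995.75 = 92.24 in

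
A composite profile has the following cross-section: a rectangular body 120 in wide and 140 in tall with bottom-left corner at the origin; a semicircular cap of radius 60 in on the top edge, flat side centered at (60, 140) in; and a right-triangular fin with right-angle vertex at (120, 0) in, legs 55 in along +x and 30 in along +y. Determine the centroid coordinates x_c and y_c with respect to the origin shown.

Part | A | x̄ᵢ | ȳᵢ | A·x̄ᵢ | A·ȳᵢ
rectangular body | 16800.00 | 60.00 | 70.00 | 1008000.00 | 1176000.00
semicircular top | 5654.87 | 60.00 | 165.46 | 339292.01 | 935681.35
triangular fin | 825.00 | 138.33 | 10.00 | 114125.00 | 8250.00
Σ | 23279.87 |  |  | 1461417.01 | 2119931.35
x_c = 1461417.01 / 23279.87 = 62.78 in
y_c = 2119931.35 / 23279.87 = 91.06 in

x_c = 62.78 in, y_c = 91.06 in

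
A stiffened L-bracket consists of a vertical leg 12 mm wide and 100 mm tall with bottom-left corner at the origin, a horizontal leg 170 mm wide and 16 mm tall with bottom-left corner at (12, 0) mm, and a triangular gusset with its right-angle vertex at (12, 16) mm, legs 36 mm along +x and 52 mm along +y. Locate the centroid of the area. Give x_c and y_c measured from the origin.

vertical leg: A = 12 × 100 = 1200.00, centroid at (6.00, 50.00).
horizontal leg: A = 170 × 16 = 2720.00, centroid at (97.00, 8.00).
gusset: A = ½·36·52 = 936.00, centroid at (24.00, 33.33).
ΣA = 4856.00 mm², ΣAx_c = 293504.00 mm³, ΣAy_c = 112960.00 mm³.
x_c = 293504.00/4856.00 = 60.44 mm; y_c = 112960.00/4856.00 = 23.26 mm.

x_c = 60.44 mm, y_c = 23.26 mm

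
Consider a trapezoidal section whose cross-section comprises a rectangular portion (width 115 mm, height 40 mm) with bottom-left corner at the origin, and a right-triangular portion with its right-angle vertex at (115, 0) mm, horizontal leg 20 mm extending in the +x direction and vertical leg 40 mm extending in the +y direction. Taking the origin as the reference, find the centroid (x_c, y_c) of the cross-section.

x_c = 62.63 mm, y_c = 19.47 mm

rectangular portion: A = 115 × 40 = 4600.00, centroid at (57.50, 20.00).
triangular portion: A = ½·20·40 = 400.00, centroid at (121.67, 13.33).
ΣA = 5000.00 mm²
ΣAx_c = (4600.00)(57.50) + (400.00)(121.67) = 313166.67 mm³
ΣAy_c = (4600.00)(20.00) + (400.00)(13.33) = 97333.33 mm³
x_c = 313166.67 / 5000.00 = 62.63 mm
y_c = 97333.33 / 5000.00 = 19.47 mm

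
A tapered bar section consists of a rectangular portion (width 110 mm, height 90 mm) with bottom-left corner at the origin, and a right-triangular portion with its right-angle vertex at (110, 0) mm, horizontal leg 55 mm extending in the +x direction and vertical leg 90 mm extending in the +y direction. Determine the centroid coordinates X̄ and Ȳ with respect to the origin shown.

rectangular portion: A = 110 × 90 = 9900.00, centroid at (55.00, 45.00).
triangular portion: A = ½·55·90 = 2475.00, centroid at (128.33, 30.00).
ΣA = 12375.00 mm²
ΣAX̄ = (9900.00)(55.00) + (2475.00)(128.33) = 862125.00 mm³
ΣAȲ = (9900.00)(45.00) + (2475.00)(30.00) = 519750.00 mm³
X̄ = 862125.00 / 12375.00 = 69.67 mm
Ȳ = 519750.00 / 12375.00 = 42.00 mm

X̄ = 69.67 mm, Ȳ = 42.00 mm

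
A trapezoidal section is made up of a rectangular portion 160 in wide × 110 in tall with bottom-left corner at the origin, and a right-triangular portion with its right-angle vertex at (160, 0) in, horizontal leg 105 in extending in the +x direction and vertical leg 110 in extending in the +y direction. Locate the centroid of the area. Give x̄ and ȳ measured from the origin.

x̄ = 108.41 in, ȳ = 50.47 in

rectangular portion: A = 160 × 110 = 17600.00, centroid at (80.00, 55.00).
triangular portion: A = ½·105·110 = 5775.00, centroid at (195.00, 36.67).
ΣA = 23375.00 in²
ΣAx̄ = (17600.00)(80.00) + (5775.00)(195.00) = 2534125.00 in³
ΣAȳ = (17600.00)(55.00) + (5775.00)(36.67) = 1179750.00 in³
x̄ = 2534125.00 / 23375.00 = 108.41 in
ȳ = 1179750.00 / 23375.00 = 50.47 in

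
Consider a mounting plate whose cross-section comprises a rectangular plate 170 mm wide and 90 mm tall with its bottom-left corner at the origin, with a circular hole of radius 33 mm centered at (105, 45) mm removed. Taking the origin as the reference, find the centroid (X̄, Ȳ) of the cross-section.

X̄ = 79.24 mm, Ȳ = 45.00 mm

plate: A = 170 × 90 = 15300.00, centroid at (85.00, 45.00).
hole: A = −π·33² = -3421.19, centroid at (105.00, 45.00).
ΣA = 11878.81 mm², ΣAX̄ = 941274.59 mm³, ΣAȲ = 534546.25 mm³.
X̄ = 941274.59/11878.81 = 79.24 mm; Ȳ = 534546.25/11878.81 = 45.00 mm.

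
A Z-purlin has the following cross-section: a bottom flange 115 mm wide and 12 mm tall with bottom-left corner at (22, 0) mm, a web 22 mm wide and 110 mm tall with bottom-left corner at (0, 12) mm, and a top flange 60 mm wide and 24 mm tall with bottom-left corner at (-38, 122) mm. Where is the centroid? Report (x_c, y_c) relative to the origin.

Part | A | x̄ᵢ | ȳᵢ | A·x̄ᵢ | A·ȳᵢ
bottom flange | 1380.00 | 79.50 | 6.00 | 109710.00 | 8280.00
web | 2420.00 | 11.00 | 67.00 | 26620.00 | 162140.00
top flange | 1440.00 | -8.00 | 134.00 | -11520.00 | 192960.00
Σ | 5240.00 |  |  | 124810.00 | 363380.00
x_c = 124810.00 / 5240.00 = 23.82 mm
y_c = 363380.00 / 5240.00 = 69.35 mm

x_c = 23.82 mm, y_c = 69.35 mm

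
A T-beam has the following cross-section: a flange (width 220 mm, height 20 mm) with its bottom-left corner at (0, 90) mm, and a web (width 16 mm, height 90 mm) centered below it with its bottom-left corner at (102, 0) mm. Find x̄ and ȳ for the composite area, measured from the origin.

x̄ = 110.00 mm, ȳ = 86.44 mm

web: A = 16 × 90 = 1440.00, centroid at (110.00, 45.00).
flange: A = 220 × 20 = 4400.00, centroid at (110.00, 100.00).
ΣA = 5840.00 mm²
ΣAx̄ = (1440.00)(110.00) + (4400.00)(110.00) = 642400.00 mm³
ΣAȳ = (1440.00)(45.00) + (4400.00)(100.00) = 504800.00 mm³
x̄ = 642400.00 / 5840.00 = 110.00 mm
ȳ = 504800.00 / 5840.00 = 86.44 mm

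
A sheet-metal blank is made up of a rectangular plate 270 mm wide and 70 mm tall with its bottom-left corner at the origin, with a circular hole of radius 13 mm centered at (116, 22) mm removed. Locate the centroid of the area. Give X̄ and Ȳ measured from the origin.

plate: A = 270 × 70 = 18900.00, centroid at (135.00, 35.00).
hole: A = −π·13² = -530.93, centroid at (116.00, 22.00).
ΣA = 18369.07 mm²
ΣAX̄ = (18900.00)(135.00) + (-530.93)(116.00) = 2489912.22 mm³
ΣAȲ = (18900.00)(35.00) + (-530.93)(22.00) = 649819.56 mm³
X̄ = 2489912.22 / 18369.07 = 135.55 mm
Ȳ = 649819.56 / 18369.07 = 35.38 mm

X̄ = 135.55 mm, Ȳ = 35.38 mm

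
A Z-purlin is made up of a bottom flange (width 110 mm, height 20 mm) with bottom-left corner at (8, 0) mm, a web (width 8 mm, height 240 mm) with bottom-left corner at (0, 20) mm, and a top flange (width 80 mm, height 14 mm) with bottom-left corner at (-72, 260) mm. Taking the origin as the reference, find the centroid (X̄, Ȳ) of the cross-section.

X̄ = 21.08 mm, Ȳ = 112.56 mm

Part | A | x̄ᵢ | ȳᵢ | A·x̄ᵢ | A·ȳᵢ
bottom flange | 2200.00 | 63.00 | 10.00 | 138600.00 | 22000.00
web | 1920.00 | 4.00 | 140.00 | 7680.00 | 268800.00
top flange | 1120.00 | -32.00 | 267.00 | -35840.00 | 299040.00
Σ | 5240.00 |  |  | 110440.00 | 589840.00
X̄ = 110440.00 / 5240.00 = 21.08 mm
Ȳ = 589840.00 / 5240.00 = 112.56 mm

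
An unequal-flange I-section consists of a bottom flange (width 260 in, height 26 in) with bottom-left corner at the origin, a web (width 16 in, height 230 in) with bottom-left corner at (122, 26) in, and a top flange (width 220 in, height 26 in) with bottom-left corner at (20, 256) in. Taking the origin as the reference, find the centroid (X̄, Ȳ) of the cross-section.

X̄ = 130.00 in, Ȳ = 132.76 in

bottom flange: A = 260 × 26 = 6760.00, centroid at (130.00, 13.00).
web: A = 16 × 230 = 3680.00, centroid at (130.00, 141.00).
top flange: A = 220 × 26 = 5720.00, centroid at (130.00, 269.00).
ΣA = 16160.00 in²
ΣAX̄ = (6760.00)(130.00) + (3680.00)(130.00) + (5720.00)(130.00) = 2100800.00 in³
ΣAȲ = (6760.00)(13.00) + (3680.00)(141.00) + (5720.00)(269.00) = 2145440.00 in³
X̄ = 2100800.00 / 16160.00 = 130.00 in
Ȳ = 2145440.00 / 16160.00 = 132.76 in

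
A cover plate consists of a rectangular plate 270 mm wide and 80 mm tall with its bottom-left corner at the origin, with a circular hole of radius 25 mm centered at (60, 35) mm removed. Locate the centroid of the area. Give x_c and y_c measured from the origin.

plate: A = 270 × 80 = 21600.00, centroid at (135.00, 40.00).
hole: A = −π·25² = -1963.50, centroid at (60.00, 35.00).
ΣA = 19636.50 mm², ΣAx_c = 2798190.28 mm³, ΣAy_c = 795277.66 mm³.
x_c = 2798190.28/19636.50 = 142.50 mm; y_c = 795277.66/19636.50 = 40.50 mm.

x_c = 142.50 mm, y_c = 40.50 mm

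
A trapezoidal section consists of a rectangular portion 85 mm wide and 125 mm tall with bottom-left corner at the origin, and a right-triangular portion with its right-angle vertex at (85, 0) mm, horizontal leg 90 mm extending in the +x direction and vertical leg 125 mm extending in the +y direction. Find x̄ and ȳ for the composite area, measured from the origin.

rectangular portion: A = 85 × 125 = 10625.00, centroid at (42.50, 62.50).
triangular portion: A = ½·90·125 = 5625.00, centroid at (115.00, 41.67).
ΣA = 16250.00 mm²
ΣAx̄ = (10625.00)(42.50) + (5625.00)(115.00) = 1098437.50 mm³
ΣAȳ = (10625.00)(62.50) + (5625.00)(41.67) = 898437.50 mm³
x̄ = 1098437.50 / 16250.00 = 67.60 mm
ȳ = 898437.50 / 16250.00 = 55.29 mm

x̄ = 67.60 mm, ȳ = 55.29 mm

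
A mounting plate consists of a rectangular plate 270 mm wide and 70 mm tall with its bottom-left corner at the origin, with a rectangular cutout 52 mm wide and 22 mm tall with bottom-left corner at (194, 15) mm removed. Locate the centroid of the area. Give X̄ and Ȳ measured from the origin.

X̄ = 129.52 mm, Ȳ = 35.58 mm

Part | A | x̄ᵢ | ȳᵢ | A·x̄ᵢ | A·ȳᵢ
plate | 18900.00 | 135.00 | 35.00 | 2551500.00 | 661500.00
hole | -1144.00 | 220.00 | 26.00 | -251680.00 | -29744.00
Σ | 17756.00 |  |  | 2299820.00 | 631756.00
X̄ = 2299820.00 / 17756.00 = 129.52 mm
Ȳ = 631756.00 / 17756.00 = 35.58 mm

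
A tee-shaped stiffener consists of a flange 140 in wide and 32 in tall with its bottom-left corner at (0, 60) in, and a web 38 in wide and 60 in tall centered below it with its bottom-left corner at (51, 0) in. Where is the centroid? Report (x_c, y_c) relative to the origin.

x_c = 70.00 in, y_c = 60.49 in

web: A = 38 × 60 = 2280.00, centroid at (70.00, 30.00).
flange: A = 140 × 32 = 4480.00, centroid at (70.00, 76.00).
ΣA = 6760.00 in²
ΣAx_c = (2280.00)(70.00) + (4480.00)(70.00) = 473200.00 in³
ΣAy_c = (2280.00)(30.00) + (4480.00)(76.00) = 408880.00 in³
x_c = 473200.00 / 6760.00 = 70.00 in
y_c = 408880.00 / 6760.00 = 60.49 in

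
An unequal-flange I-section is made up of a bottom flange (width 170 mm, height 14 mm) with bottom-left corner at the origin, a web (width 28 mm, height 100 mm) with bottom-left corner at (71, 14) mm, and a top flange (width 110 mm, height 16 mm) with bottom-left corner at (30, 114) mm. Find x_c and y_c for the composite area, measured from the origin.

x_c = 85.00 mm, y_c = 59.16 mm

bottom flange: A = 170 × 14 = 2380.00, centroid at (85.00, 7.00).
web: A = 28 × 100 = 2800.00, centroid at (85.00, 64.00).
top flange: A = 110 × 16 = 1760.00, centroid at (85.00, 122.00).
ΣA = 6940.00 mm²
ΣAx_c = (2380.00)(85.00) + (2800.00)(85.00) + (1760.00)(85.00) = 589900.00 mm³
ΣAy_c = (2380.00)(7.00) + (2800.00)(64.00) + (1760.00)(122.00) = 410580.00 mm³
x_c = 589900.00 / 6940.00 = 85.00 mm
y_c = 410580.00 / 6940.00 = 59.16 mm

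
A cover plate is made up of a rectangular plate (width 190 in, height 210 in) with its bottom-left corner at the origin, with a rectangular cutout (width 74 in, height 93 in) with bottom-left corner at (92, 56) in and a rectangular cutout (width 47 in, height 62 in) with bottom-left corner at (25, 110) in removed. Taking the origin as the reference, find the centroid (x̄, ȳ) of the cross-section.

plate: A = 190 × 210 = 39900.00, centroid at (95.00, 105.00).
hole 1: A = −(74 × 93) = -6882.00, centroid at (129.00, 102.50).
hole 2: A = −(47 × 62) = -2914.00, centroid at (48.50, 141.00).
ΣA = 30104.00 in², ΣAx̄ = 2761393.00 in³, ΣAȳ = 3073221.00 in³.
x̄ = 2761393.00/30104.00 = 91.73 in; ȳ = 3073221.00/30104.00 = 102.09 in.

x̄ = 91.73 in, ȳ = 102.09 in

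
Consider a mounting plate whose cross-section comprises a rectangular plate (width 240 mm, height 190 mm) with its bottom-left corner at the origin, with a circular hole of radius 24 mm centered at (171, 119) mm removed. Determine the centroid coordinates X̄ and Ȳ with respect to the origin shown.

plate: A = 240 × 190 = 45600.00, centroid at (120.00, 95.00).
hole: A = −π·24² = -1809.56, centroid at (171.00, 119.00).
ΣA = 43790.44 mm²
ΣAX̄ = (45600.00)(120.00) + (-1809.56)(171.00) = 5162565.69 mm³
ΣAȲ = (45600.00)(95.00) + (-1809.56)(119.00) = 4116662.67 mm³
X̄ = 5162565.69 / 43790.44 = 117.89 mm
Ȳ = 4116662.67 / 43790.44 = 94.01 mm

X̄ = 117.89 mm, Ȳ = 94.01 mm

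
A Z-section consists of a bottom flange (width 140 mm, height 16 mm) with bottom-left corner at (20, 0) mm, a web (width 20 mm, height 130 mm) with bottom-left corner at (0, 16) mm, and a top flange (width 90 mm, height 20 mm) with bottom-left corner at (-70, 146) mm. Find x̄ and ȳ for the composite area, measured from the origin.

bottom flange: A = 140 × 16 = 2240.00, centroid at (90.00, 8.00).
web: A = 20 × 130 = 2600.00, centroid at (10.00, 81.00).
top flange: A = 90 × 20 = 1800.00, centroid at (-25.00, 156.00).
ΣA = 6640.00 mm²
ΣAx̄ = (2240.00)(90.00) + (2600.00)(10.00) + (1800.00)(-25.00) = 182600.00 mm³
ΣAȳ = (2240.00)(8.00) + (2600.00)(81.00) + (1800.00)(156.00) = 509320.00 mm³
x̄ = 182600.00 / 6640.00 = 27.50 mm
ȳ = 509320.00 / 6640.00 = 76.70 mm

x̄ = 27.50 mm, ȳ = 76.70 mm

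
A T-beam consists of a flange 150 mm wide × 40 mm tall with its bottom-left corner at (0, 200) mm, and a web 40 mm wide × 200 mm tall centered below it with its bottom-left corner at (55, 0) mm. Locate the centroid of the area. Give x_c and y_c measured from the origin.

Part | A | x̄ᵢ | ȳᵢ | A·x̄ᵢ | A·ȳᵢ
web | 8000.00 | 75.00 | 100.00 | 600000.00 | 800000.00
flange | 6000.00 | 75.00 | 220.00 | 450000.00 | 1320000.00
Σ | 14000.00 |  |  | 1050000.00 | 2120000.00
x_c = 1050000.00 / 14000.00 = 75.00 mm
y_c = 2120000.00 / 14000.00 = 151.43 mm

x_c = 75.00 mm, y_c = 151.43 mm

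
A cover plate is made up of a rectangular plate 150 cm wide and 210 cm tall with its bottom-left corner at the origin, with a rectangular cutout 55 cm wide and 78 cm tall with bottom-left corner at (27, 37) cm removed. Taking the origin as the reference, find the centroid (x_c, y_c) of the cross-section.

x_c = 78.23 cm, y_c = 109.57 cm

Part | A | x̄ᵢ | ȳᵢ | A·x̄ᵢ | A·ȳᵢ
plate | 31500.00 | 75.00 | 105.00 | 2362500.00 | 3307500.00
hole | -4290.00 | 54.50 | 76.00 | -233805.00 | -326040.00
Σ | 27210.00 |  |  | 2128695.00 | 2981460.00
x_c = 2128695.00 / 27210.00 = 78.23 cm
y_c = 2981460.00 / 27210.00 = 109.57 cm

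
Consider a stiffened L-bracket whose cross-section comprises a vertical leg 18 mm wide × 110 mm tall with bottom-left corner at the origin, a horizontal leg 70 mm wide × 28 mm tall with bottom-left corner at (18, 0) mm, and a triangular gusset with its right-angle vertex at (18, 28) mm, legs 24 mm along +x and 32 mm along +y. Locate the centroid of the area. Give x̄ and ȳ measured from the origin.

vertical leg: A = 18 × 110 = 1980.00, centroid at (9.00, 55.00).
horizontal leg: A = 70 × 28 = 1960.00, centroid at (53.00, 14.00).
gusset: A = ½·24·32 = 384.00, centroid at (26.00, 38.67).
ΣA = 4324.00 mm², ΣAx̄ = 131684.00 mm³, ΣAȳ = 151188.00 mm³.
x̄ = 131684.00/4324.00 = 30.45 mm; ȳ = 151188.00/4324.00 = 34.96 mm.

x̄ = 30.45 mm, ȳ = 34.96 mm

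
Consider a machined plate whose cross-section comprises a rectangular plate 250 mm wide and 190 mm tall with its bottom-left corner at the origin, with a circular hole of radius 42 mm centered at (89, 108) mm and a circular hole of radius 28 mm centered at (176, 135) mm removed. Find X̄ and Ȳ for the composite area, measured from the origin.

plate: A = 250 × 190 = 47500.00, centroid at (125.00, 95.00).
hole 1: A = −π·42² = -5541.77, centroid at (89.00, 108.00).
hole 2: A = −π·28² = -2463.01, centroid at (176.00, 135.00).
ΣA = 39495.22 mm², ΣAX̄ = 5010793.00 mm³, ΣAȲ = 3581482.73 mm³.
X̄ = 5010793.00/39495.22 = 126.87 mm; Ȳ = 3581482.73/39495.22 = 90.68 mm.

X̄ = 126.87 mm, Ȳ = 90.68 mm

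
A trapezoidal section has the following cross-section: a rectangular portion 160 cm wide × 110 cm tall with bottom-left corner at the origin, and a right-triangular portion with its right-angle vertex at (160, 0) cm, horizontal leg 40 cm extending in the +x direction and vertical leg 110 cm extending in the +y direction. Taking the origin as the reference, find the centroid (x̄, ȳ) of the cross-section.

x̄ = 90.37 cm, ȳ = 52.96 cm

Part | A | x̄ᵢ | ȳᵢ | A·x̄ᵢ | A·ȳᵢ
rectangular portion | 17600.00 | 80.00 | 55.00 | 1408000.00 | 968000.00
triangular portion | 2200.00 | 173.33 | 36.67 | 381333.33 | 80666.67
Σ | 19800.00 |  |  | 1789333.33 | 1048666.67
x̄ = 1789333.33 / 19800.00 = 90.37 cm
ȳ = 1048666.67 / 19800.00 = 52.96 cm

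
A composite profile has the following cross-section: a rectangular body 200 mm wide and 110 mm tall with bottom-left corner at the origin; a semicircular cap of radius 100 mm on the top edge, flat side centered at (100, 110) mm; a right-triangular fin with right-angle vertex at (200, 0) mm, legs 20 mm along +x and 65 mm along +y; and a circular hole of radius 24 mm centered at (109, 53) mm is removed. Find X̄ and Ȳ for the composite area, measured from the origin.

Part | A | x̄ᵢ | ȳᵢ | A·x̄ᵢ | A·ȳᵢ
rectangular body | 22000.00 | 100.00 | 55.00 | 2200000.00 | 1210000.00
semicircular top | 15707.96 | 100.00 | 152.44 | 1570796.33 | 2394542.63
triangular fin | 650.00 | 206.67 | 21.67 | 134333.33 | 14083.33
hole | -1809.56 | 109.00 | 53.00 | -197241.75 | -95906.54
Σ | 36548.41 |  |  | 3707887.91 | 3522719.42
X̄ = 3707887.91 / 36548.41 = 101.45 mm
Ȳ = 3522719.42 / 36548.41 = 96.39 mm

X̄ = 101.45 mm, Ȳ = 96.39 mm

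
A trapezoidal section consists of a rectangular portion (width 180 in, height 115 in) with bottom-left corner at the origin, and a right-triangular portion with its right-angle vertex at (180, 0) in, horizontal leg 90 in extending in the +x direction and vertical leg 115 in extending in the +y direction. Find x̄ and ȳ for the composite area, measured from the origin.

x̄ = 114.00 in, ȳ = 53.67 in

Part | A | x̄ᵢ | ȳᵢ | A·x̄ᵢ | A·ȳᵢ
rectangular portion | 20700.00 | 90.00 | 57.50 | 1863000.00 | 1190250.00
triangular portion | 5175.00 | 210.00 | 38.33 | 1086750.00 | 198375.00
Σ | 25875.00 |  |  | 2949750.00 | 1388625.00
x̄ = 2949750.00 / 25875.00 = 114.00 in
ȳ = 1388625.00 / 25875.00 = 53.67 in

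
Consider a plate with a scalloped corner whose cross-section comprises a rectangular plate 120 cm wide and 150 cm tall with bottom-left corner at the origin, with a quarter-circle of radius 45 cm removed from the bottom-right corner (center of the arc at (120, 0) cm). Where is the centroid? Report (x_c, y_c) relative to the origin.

x_c = 56.04 cm, y_c = 80.42 cm

Part | A | x̄ᵢ | ȳᵢ | A·x̄ᵢ | A·ȳᵢ
plate | 18000.00 | 60.00 | 75.00 | 1080000.00 | 1350000.00
removed quarter-circle | -1590.43 | 100.90 | 19.10 | -160476.75 | -30375.00
Σ | 16409.57 |  |  | 919523.25 | 1319625.00
x_c = 919523.25 / 16409.57 = 56.04 cm
y_c = 1319625.00 / 16409.57 = 80.42 cm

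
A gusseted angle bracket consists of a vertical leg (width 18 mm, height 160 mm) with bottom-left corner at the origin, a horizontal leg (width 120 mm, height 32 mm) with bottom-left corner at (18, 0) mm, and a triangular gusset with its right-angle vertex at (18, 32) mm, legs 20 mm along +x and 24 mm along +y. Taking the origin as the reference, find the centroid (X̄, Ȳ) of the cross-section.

X̄ = 47.61 mm, Ȳ = 43.31 mm

Part | A | x̄ᵢ | ȳᵢ | A·x̄ᵢ | A·ȳᵢ
vertical leg | 2880.00 | 9.00 | 80.00 | 25920.00 | 230400.00
horizontal leg | 3840.00 | 78.00 | 16.00 | 299520.00 | 61440.00
gusset | 240.00 | 24.67 | 40.00 | 5920.00 | 9600.00
Σ | 6960.00 |  |  | 331360.00 | 301440.00
X̄ = 331360.00 / 6960.00 = 47.61 mm
Ȳ = 301440.00 / 6960.00 = 43.31 mm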